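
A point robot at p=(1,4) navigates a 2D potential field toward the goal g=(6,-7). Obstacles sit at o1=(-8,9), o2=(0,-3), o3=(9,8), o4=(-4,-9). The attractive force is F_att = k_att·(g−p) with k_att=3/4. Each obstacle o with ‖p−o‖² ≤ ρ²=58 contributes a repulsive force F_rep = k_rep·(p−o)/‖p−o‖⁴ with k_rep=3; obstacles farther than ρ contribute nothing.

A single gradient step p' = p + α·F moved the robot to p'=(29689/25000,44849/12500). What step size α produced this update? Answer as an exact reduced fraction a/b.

F_att = 3/4·(g−p) = 3/4·(5,-11) = (3.7500,-8.2500)
o1: d²=106 > ρ²=58 → inactive
o2: d²=50 ≤ ρ²=58; F_rep = 3·(1,7)/50² = (0.0012,0.0084)
o3: d²=80 > ρ²=58 → inactive
o4: d²=194 > ρ²=58 → inactive
F = F_att + ΣF_rep = (3.7512,-8.2416)
Δp = p'−p = (0.1876,-0.4121); α = Δx/Fx = (4689/25000) / (4689/1250) = 1/20
check: Δy/Fy = (-5151/12500) / (-5151/625) = 1/20 ✓

α = 1/20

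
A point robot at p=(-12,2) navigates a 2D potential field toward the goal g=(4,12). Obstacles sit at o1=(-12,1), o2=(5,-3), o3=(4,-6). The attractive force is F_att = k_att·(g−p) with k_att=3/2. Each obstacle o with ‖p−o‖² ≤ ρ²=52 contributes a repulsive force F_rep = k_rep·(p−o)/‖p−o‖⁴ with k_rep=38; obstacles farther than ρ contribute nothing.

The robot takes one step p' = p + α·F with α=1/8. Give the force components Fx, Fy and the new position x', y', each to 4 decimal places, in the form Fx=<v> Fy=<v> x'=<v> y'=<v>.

F_att = 3/2·(g−p) = 3/2·(16,10) = (24.0000,15.0000)
o1: d²=1 ≤ ρ²=52; F_rep = 38·(0,1)/1² = (0.0000,38.0000)
o2: d²=314 > ρ²=52 → inactive
o3: d²=320 > ρ²=52 → inactive
F = F_att + ΣF_rep = (24.0000,53.0000)
p' = p + 1/8·F = (-9.0000,8.6250)

Fx=24.0000 Fy=53.0000 x'=-9.0000 y'=8.6250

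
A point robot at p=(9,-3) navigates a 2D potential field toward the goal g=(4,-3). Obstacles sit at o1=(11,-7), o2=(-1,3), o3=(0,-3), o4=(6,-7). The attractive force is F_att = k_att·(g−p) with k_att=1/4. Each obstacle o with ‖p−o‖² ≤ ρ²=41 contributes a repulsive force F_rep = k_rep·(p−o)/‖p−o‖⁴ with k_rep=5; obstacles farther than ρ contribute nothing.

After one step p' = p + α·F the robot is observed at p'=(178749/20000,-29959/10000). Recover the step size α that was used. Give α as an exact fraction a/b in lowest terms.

α = 1/20

F_att = 1/4·(g−p) = 1/4·(-5,0) = (-1.2500,0.0000)
o1: d²=20 ≤ ρ²=41; F_rep = 5·(-2,4)/20² = (-0.0250,0.0500)
o2: d²=136 > ρ²=41 → inactive
o3: d²=81 > ρ²=41 → inactive
o4: d²=25 ≤ ρ²=41; F_rep = 5·(3,4)/25² = (0.0240,0.0320)
F = F_att + ΣF_rep = (-1.2510,0.0820)
Δp = p'−p = (-0.0625,0.0041); α = Δx/Fx = (-1251/20000) / (-1251/1000) = 1/20
check: Δy/Fy = (41/10000) / (41/500) = 1/20 ✓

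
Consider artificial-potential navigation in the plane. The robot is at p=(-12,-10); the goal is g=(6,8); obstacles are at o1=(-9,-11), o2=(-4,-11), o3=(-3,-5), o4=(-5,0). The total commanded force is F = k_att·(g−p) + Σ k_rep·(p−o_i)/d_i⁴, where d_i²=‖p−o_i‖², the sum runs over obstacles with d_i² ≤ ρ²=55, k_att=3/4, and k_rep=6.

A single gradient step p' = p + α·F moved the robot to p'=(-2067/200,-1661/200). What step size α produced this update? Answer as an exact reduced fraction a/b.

α = 1/8

F_att = 3/4·(g−p) = 3/4·(18,18) = (13.5000,13.5000)
o1: d²=10 ≤ ρ²=55; F_rep = 6·(-3,1)/10² = (-0.1800,0.0600)
o2: d²=65 > ρ²=55 → inactive
o3: d²=106 > ρ²=55 → inactive
o4: d²=149 > ρ²=55 → inactive
F = F_att + ΣF_rep = (13.3200,13.5600)
Δp = p'−p = (1.6650,1.6950); α = Δx/Fx = (333/200) / (333/25) = 1/8
check: Δy/Fy = (339/200) / (339/25) = 1/8 ✓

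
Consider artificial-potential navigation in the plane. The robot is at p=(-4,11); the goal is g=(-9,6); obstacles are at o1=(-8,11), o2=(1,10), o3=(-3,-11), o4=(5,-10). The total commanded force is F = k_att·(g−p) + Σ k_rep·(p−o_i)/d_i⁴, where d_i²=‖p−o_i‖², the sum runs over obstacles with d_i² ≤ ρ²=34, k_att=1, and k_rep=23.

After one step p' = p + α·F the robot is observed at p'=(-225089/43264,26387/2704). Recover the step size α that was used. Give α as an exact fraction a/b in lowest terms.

α = 1/4

F_att = 1·(g−p) = 1·(-5,-5) = (-5.0000,-5.0000)
o1: d²=16 ≤ ρ²=34; F_rep = 23·(4,0)/16² = (0.3594,0.0000)
o2: d²=26 ≤ ρ²=34; F_rep = 23·(-5,1)/26² = (-0.1701,0.0340)
o3: d²=485 > ρ²=34 → inactive
o4: d²=522 > ρ²=34 → inactive
F = F_att + ΣF_rep = (-4.8107,-4.9660)
Δp = p'−p = (-1.2027,-1.2415); α = Δx/Fx = (-52033/43264) / (-52033/10816) = 1/4
check: Δy/Fy = (-3357/2704) / (-3357/676) = 1/4 ✓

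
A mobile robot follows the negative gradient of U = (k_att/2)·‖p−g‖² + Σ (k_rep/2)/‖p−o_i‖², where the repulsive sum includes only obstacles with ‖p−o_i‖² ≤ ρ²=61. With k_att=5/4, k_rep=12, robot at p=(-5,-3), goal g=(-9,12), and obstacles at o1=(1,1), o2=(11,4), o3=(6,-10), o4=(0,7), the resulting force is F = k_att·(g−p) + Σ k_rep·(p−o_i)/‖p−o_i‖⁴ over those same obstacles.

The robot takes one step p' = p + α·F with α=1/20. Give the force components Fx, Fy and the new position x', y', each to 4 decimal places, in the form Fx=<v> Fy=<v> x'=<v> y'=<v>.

Fx=-5.0266 Fy=18.7322 x'=-5.2513 y'=-2.0634

F_att = 5/4·(g−p) = 5/4·(-4,15) = (-5.0000,18.7500)
o1: d²=52 ≤ ρ²=61; F_rep = 12·(-6,-4)/52² = (-0.0266,-0.0178)
o2: d²=305 > ρ²=61 → inactive
o3: d²=170 > ρ²=61 → inactive
o4: d²=125 > ρ²=61 → inactive
F = F_att + ΣF_rep = (-5.0266,18.7322)
p' = p + 1/20·F = (-5.2513,-2.0634)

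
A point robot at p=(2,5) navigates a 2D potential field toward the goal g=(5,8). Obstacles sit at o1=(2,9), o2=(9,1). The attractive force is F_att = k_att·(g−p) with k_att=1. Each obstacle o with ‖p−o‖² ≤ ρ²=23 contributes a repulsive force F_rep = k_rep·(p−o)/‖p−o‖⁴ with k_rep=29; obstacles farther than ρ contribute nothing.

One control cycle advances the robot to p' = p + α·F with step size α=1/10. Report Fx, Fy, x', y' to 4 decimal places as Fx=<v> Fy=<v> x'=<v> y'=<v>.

Fx=3.0000 Fy=2.5469 x'=2.3000 y'=5.2547

F_att = 1·(g−p) = 1·(3,3) = (3.0000,3.0000)
o1: d²=16 ≤ ρ²=23; F_rep = 29·(0,-4)/16² = (0.0000,-0.4531)
o2: d²=65 > ρ²=23 → inactive
F = F_att + ΣF_rep = (3.0000,2.5469)
p' = p + 1/10·F = (2.3000,5.2547)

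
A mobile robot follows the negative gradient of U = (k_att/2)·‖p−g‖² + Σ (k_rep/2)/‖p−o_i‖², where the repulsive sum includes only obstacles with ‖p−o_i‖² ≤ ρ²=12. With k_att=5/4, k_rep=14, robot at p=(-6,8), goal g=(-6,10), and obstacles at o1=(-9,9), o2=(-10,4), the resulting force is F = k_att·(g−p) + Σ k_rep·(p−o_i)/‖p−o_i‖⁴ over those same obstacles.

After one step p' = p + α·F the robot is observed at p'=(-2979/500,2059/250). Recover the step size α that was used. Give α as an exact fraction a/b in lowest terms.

α = 1/10

F_att = 5/4·(g−p) = 5/4·(0,2) = (0.0000,2.5000)
o1: d²=10 ≤ ρ²=12; F_rep = 14·(3,-1)/10² = (0.4200,-0.1400)
o2: d²=32 > ρ²=12 → inactive
F = F_att + ΣF_rep = (0.4200,2.3600)
Δp = p'−p = (0.0420,0.2360); α = Δx/Fx = (21/500) / (21/50) = 1/10
check: Δy/Fy = (59/250) / (59/25) = 1/10 ✓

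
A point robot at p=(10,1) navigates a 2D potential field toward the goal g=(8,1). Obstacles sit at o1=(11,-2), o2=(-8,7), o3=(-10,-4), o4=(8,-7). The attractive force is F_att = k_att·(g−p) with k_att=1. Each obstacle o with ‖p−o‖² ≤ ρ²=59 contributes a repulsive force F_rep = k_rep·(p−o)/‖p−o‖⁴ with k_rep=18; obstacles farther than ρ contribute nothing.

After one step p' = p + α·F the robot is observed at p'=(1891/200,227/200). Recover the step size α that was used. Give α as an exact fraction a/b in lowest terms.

F_att = 1·(g−p) = 1·(-2,0) = (-2.0000,0.0000)
o1: d²=10 ≤ ρ²=59; F_rep = 18·(-1,3)/10² = (-0.1800,0.5400)
o2: d²=360 > ρ²=59 → inactive
o3: d²=425 > ρ²=59 → inactive
o4: d²=68 > ρ²=59 → inactive
F = F_att + ΣF_rep = (-2.1800,0.5400)
Δp = p'−p = (-0.5450,0.1350); α = Δx/Fx = (-109/200) / (-109/50) = 1/4
check: Δy/Fy = (27/200) / (27/50) = 1/4 ✓

α = 1/4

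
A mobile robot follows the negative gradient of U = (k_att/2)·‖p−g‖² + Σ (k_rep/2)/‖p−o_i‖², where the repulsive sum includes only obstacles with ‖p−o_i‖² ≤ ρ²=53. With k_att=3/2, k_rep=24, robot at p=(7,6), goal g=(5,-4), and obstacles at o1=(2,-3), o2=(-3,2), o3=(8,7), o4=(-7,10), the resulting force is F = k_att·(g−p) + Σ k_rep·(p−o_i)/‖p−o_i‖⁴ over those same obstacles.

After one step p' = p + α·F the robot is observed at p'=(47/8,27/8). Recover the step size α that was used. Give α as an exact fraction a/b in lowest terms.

α = 1/8

F_att = 3/2·(g−p) = 3/2·(-2,-10) = (-3.0000,-15.0000)
o1: d²=106 > ρ²=53 → inactive
o2: d²=116 > ρ²=53 → inactive
o3: d²=2 ≤ ρ²=53; F_rep = 24·(-1,-1)/2² = (-6.0000,-6.0000)
o4: d²=212 > ρ²=53 → inactive
F = F_att + ΣF_rep = (-9.0000,-21.0000)
Δp = p'−p = (-1.1250,-2.6250); α = Δx/Fx = (-9/8) / (-9) = 1/8
check: Δy/Fy = (-21/8) / (-21) = 1/8 ✓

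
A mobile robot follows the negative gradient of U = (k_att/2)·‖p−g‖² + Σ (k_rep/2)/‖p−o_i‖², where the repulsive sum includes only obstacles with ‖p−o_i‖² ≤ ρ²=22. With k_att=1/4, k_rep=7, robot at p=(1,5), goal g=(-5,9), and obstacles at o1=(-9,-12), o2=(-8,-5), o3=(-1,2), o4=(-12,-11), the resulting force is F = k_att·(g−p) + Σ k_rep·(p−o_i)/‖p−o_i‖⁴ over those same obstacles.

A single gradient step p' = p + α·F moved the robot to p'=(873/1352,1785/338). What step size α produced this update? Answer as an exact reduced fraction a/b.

F_att = 1/4·(g−p) = 1/4·(-6,4) = (-1.5000,1.0000)
o1: d²=389 > ρ²=22 → inactive
o2: d²=181 > ρ²=22 → inactive
o3: d²=13 ≤ ρ²=22; F_rep = 7·(2,3)/13² = (0.0828,0.1243)
o4: d²=425 > ρ²=22 → inactive
F = F_att + ΣF_rep = (-1.4172,1.1243)
Δp = p'−p = (-0.3543,0.2811); α = Δx/Fx = (-479/1352) / (-479/338) = 1/4
check: Δy/Fy = (95/338) / (190/169) = 1/4 ✓

α = 1/4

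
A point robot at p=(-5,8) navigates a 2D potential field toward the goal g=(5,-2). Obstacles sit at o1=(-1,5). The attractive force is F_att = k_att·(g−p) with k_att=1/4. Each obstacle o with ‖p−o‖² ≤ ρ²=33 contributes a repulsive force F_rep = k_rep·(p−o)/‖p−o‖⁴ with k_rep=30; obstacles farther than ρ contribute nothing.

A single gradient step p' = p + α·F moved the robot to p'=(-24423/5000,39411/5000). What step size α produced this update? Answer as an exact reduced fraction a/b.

F_att = 1/4·(g−p) = 1/4·(10,-10) = (2.5000,-2.5000)
o1: d²=25 ≤ ρ²=33; F_rep = 30·(-4,3)/25² = (-0.1920,0.1440)
F = F_att + ΣF_rep = (2.3080,-2.3560)
Δp = p'−p = (0.1154,-0.1178); α = Δx/Fx = (577/5000) / (577/250) = 1/20
check: Δy/Fy = (-589/5000) / (-589/250) = 1/20 ✓

α = 1/20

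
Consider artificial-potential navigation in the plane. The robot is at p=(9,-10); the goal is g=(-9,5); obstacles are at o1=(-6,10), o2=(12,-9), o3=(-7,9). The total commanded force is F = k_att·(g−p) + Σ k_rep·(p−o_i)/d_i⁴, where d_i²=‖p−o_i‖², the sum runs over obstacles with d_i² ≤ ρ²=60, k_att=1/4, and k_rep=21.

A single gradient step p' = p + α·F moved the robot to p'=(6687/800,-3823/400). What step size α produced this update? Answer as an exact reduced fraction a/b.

α = 1/8

F_att = 1/4·(g−p) = 1/4·(-18,15) = (-4.5000,3.7500)
o1: d²=625 > ρ²=60 → inactive
o2: d²=10 ≤ ρ²=60; F_rep = 21·(-3,-1)/10² = (-0.6300,-0.2100)
o3: d²=617 > ρ²=60 → inactive
F = F_att + ΣF_rep = (-5.1300,3.5400)
Δp = p'−p = (-0.6412,0.4425); α = Δx/Fx = (-513/800) / (-513/100) = 1/8
check: Δy/Fy = (177/400) / (177/50) = 1/8 ✓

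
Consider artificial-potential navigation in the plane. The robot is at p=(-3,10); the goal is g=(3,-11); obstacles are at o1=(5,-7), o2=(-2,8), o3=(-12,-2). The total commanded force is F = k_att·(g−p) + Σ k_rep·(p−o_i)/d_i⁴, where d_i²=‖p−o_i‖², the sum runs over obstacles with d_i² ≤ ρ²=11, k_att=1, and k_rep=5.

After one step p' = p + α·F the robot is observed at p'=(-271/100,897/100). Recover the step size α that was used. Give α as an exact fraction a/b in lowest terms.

α = 1/20

F_att = 1·(g−p) = 1·(6,-21) = (6.0000,-21.0000)
o1: d²=353 > ρ²=11 → inactive
o2: d²=5 ≤ ρ²=11; F_rep = 5·(-1,2)/5² = (-0.2000,0.4000)
o3: d²=225 > ρ²=11 → inactive
F = F_att + ΣF_rep = (5.8000,-20.6000)
Δp = p'−p = (0.2900,-1.0300); α = Δx/Fx = (29/100) / (29/5) = 1/20
check: Δy/Fy = (-103/100) / (-103/5) = 1/20 ✓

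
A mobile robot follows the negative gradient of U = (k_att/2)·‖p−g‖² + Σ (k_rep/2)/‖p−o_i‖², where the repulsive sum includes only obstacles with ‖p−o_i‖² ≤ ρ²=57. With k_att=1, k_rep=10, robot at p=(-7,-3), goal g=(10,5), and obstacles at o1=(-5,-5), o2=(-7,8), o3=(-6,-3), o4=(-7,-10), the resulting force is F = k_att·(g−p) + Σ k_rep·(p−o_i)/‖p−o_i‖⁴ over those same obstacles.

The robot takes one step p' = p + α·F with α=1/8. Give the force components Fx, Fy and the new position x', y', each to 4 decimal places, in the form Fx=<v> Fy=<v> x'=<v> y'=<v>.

Fx=6.6875 Fy=8.3417 x'=-6.1641 y'=-1.9573

F_att = 1·(g−p) = 1·(17,8) = (17.0000,8.0000)
o1: d²=8 ≤ ρ²=57; F_rep = 10·(-2,2)/8² = (-0.3125,0.3125)
o2: d²=121 > ρ²=57 → inactive
o3: d²=1 ≤ ρ²=57; F_rep = 10·(-1,0)/1² = (-10.0000,0.0000)
o4: d²=49 ≤ ρ²=57; F_rep = 10·(0,7)/49² = (0.0000,0.0292)
F = F_att + ΣF_rep = (6.6875,8.3417)
p' = p + 1/8·F = (-6.1641,-1.9573)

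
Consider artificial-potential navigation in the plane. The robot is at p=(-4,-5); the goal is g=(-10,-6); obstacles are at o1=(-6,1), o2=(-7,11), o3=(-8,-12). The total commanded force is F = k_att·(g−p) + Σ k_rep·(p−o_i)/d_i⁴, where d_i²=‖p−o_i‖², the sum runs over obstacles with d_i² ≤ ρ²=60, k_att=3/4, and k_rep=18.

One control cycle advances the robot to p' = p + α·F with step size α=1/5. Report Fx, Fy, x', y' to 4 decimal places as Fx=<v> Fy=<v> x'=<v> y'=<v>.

F_att = 3/4·(g−p) = 3/4·(-6,-1) = (-4.5000,-0.7500)
o1: d²=40 ≤ ρ²=60; F_rep = 18·(2,-6)/40² = (0.0225,-0.0675)
o2: d²=265 > ρ²=60 → inactive
o3: d²=65 > ρ²=60 → inactive
F = F_att + ΣF_rep = (-4.4775,-0.8175)
p' = p + 1/5·F = (-4.8955,-5.1635)

Fx=-4.4775 Fy=-0.8175 x'=-4.8955 y'=-5.1635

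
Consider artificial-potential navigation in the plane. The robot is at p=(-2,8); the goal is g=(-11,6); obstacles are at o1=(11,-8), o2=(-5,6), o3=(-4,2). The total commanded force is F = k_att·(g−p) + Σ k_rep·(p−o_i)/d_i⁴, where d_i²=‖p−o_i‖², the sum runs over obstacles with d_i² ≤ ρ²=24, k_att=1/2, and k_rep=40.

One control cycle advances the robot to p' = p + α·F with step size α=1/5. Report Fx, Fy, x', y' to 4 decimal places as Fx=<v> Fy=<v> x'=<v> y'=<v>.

Fx=-3.7899 Fy=-0.5266 x'=-2.7580 y'=7.8947

F_att = 1/2·(g−p) = 1/2·(-9,-2) = (-4.5000,-1.0000)
o1: d²=425 > ρ²=24 → inactive
o2: d²=13 ≤ ρ²=24; F_rep = 40·(3,2)/13² = (0.7101,0.4734)
o3: d²=40 > ρ²=24 → inactive
F = F_att + ΣF_rep = (-3.7899,-0.5266)
p' = p + 1/5·F = (-2.7580,7.8947)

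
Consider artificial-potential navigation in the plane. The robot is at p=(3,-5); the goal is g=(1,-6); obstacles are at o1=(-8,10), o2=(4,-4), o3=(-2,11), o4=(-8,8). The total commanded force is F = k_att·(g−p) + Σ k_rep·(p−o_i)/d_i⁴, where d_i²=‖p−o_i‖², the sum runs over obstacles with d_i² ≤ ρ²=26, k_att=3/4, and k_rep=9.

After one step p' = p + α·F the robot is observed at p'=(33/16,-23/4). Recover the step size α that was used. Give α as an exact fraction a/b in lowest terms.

α = 1/4

F_att = 3/4·(g−p) = 3/4·(-2,-1) = (-1.5000,-0.7500)
o1: d²=346 > ρ²=26 → inactive
o2: d²=2 ≤ ρ²=26; F_rep = 9·(-1,-1)/2² = (-2.2500,-2.2500)
o3: d²=281 > ρ²=26 → inactive
o4: d²=290 > ρ²=26 → inactive
F = F_att + ΣF_rep = (-3.7500,-3.0000)
Δp = p'−p = (-0.9375,-0.7500); α = Δx/Fx = (-15/16) / (-15/4) = 1/4
check: Δy/Fy = (-3/4) / (-3) = 1/4 ✓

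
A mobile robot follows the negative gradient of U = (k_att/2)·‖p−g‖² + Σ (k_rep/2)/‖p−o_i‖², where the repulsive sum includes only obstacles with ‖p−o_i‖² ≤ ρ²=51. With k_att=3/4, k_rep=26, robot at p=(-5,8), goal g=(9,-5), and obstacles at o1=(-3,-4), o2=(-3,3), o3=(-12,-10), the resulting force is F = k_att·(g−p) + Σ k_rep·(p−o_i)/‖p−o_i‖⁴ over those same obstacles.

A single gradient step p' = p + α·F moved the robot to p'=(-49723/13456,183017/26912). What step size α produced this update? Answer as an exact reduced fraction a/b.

α = 1/8

F_att = 3/4·(g−p) = 3/4·(14,-13) = (10.5000,-9.7500)
o1: d²=148 > ρ²=51 → inactive
o2: d²=29 ≤ ρ²=51; F_rep = 26·(-2,5)/29² = (-0.0618,0.1546)
o3: d²=373 > ρ²=51 → inactive
F = F_att + ΣF_rep = (10.4382,-9.5954)
Δp = p'−p = (1.3048,-1.1994); α = Δx/Fx = (17557/13456) / (17557/1682) = 1/8
check: Δy/Fy = (-32279/26912) / (-32279/3364) = 1/8 ✓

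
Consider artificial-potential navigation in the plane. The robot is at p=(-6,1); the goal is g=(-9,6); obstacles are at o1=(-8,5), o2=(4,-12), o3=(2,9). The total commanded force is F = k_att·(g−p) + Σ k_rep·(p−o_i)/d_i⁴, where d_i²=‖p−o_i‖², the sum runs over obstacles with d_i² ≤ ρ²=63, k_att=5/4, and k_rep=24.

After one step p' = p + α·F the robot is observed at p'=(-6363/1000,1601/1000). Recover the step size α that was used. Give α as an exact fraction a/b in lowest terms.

α = 1/10

F_att = 5/4·(g−p) = 5/4·(-3,5) = (-3.7500,6.2500)
o1: d²=20 ≤ ρ²=63; F_rep = 24·(2,-4)/20² = (0.1200,-0.2400)
o2: d²=269 > ρ²=63 → inactive
o3: d²=128 > ρ²=63 → inactive
F = F_att + ΣF_rep = (-3.6300,6.0100)
Δp = p'−p = (-0.3630,0.6010); α = Δx/Fx = (-363/1000) / (-363/100) = 1/10
check: Δy/Fy = (601/1000) / (601/100) = 1/10 ✓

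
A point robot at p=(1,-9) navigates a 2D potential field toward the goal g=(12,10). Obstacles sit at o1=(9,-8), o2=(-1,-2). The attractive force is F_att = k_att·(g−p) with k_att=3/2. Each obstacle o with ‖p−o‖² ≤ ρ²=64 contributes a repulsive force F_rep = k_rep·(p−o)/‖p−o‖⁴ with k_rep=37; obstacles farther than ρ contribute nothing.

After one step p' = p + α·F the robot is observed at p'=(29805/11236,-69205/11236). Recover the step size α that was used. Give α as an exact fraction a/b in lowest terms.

F_att = 3/2·(g−p) = 3/2·(11,19) = (16.5000,28.5000)
o1: d²=65 > ρ²=64 → inactive
o2: d²=53 ≤ ρ²=64; F_rep = 37·(2,-7)/53² = (0.0263,-0.0922)
F = F_att + ΣF_rep = (16.5263,28.4078)
Δp = p'−p = (1.6526,2.8408); α = Δx/Fx = (18569/11236) / (92845/5618) = 1/10
check: Δy/Fy = (31919/11236) / (159595/5618) = 1/10 ✓

α = 1/10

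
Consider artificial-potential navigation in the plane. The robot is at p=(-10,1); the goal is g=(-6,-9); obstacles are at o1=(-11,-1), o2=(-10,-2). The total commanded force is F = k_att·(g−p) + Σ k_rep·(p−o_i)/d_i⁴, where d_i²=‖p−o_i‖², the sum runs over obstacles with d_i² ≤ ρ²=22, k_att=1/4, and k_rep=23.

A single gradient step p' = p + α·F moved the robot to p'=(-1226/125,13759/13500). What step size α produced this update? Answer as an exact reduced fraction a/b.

α = 1/10

F_att = 1/4·(g−p) = 1/4·(4,-10) = (1.0000,-2.5000)
o1: d²=5 ≤ ρ²=22; F_rep = 23·(1,2)/5² = (0.9200,1.8400)
o2: d²=9 ≤ ρ²=22; F_rep = 23·(0,3)/9² = (0.0000,0.8519)
F = F_att + ΣF_rep = (1.9200,0.1919)
Δp = p'−p = (0.1920,0.0192); α = Δx/Fx = (24/125) / (48/25) = 1/10
check: Δy/Fy = (259/13500) / (259/1350) = 1/10 ✓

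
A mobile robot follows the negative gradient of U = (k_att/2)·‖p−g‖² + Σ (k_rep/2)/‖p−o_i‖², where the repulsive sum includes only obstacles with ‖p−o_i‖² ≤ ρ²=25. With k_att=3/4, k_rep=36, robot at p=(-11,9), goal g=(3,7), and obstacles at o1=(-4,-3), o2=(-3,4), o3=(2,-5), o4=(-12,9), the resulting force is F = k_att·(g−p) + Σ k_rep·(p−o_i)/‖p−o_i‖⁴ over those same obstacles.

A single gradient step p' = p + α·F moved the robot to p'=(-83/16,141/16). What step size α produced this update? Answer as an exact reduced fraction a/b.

F_att = 3/4·(g−p) = 3/4·(14,-2) = (10.5000,-1.5000)
o1: d²=193 > ρ²=25 → inactive
o2: d²=89 > ρ²=25 → inactive
o3: d²=365 > ρ²=25 → inactive
o4: d²=1 ≤ ρ²=25; F_rep = 36·(1,0)/1² = (36.0000,0.0000)
F = F_att + ΣF_rep = (46.5000,-1.5000)
Δp = p'−p = (5.8125,-0.1875); α = Δx/Fx = (93/16) / (93/2) = 1/8
check: Δy/Fy = (-3/16) / (-3/2) = 1/8 ✓

α = 1/8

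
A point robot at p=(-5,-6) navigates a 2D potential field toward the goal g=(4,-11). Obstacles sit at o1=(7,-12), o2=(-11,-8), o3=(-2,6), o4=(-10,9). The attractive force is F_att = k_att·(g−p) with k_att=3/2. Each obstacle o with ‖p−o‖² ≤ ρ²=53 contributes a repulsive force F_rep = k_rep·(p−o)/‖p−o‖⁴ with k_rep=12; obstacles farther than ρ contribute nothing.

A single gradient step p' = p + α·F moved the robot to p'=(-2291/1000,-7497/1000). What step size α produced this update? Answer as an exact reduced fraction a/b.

F_att = 3/2·(g−p) = 3/2·(9,-5) = (13.5000,-7.5000)
o1: d²=180 > ρ²=53 → inactive
o2: d²=40 ≤ ρ²=53; F_rep = 12·(6,2)/40² = (0.0450,0.0150)
o3: d²=153 > ρ²=53 → inactive
o4: d²=250 > ρ²=53 → inactive
F = F_att + ΣF_rep = (13.5450,-7.4850)
Δp = p'−p = (2.7090,-1.4970); α = Δx/Fx = (2709/1000) / (2709/200) = 1/5
check: Δy/Fy = (-1497/1000) / (-1497/200) = 1/5 ✓

α = 1/5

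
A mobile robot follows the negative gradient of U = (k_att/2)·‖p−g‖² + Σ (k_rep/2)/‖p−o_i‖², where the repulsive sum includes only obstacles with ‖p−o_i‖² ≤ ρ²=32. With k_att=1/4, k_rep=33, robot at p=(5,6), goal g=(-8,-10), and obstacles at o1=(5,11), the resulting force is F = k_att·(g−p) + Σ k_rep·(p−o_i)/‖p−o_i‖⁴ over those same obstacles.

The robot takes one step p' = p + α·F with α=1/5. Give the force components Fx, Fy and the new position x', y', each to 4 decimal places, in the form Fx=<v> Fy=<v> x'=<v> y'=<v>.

Fx=-3.2500 Fy=-4.2640 x'=4.3500 y'=5.1472

F_att = 1/4·(g−p) = 1/4·(-13,-16) = (-3.2500,-4.0000)
o1: d²=25 ≤ ρ²=32; F_rep = 33·(0,-5)/25² = (0.0000,-0.2640)
F = F_att + ΣF_rep = (-3.2500,-4.2640)
p' = p + 1/5·F = (4.3500,5.1472)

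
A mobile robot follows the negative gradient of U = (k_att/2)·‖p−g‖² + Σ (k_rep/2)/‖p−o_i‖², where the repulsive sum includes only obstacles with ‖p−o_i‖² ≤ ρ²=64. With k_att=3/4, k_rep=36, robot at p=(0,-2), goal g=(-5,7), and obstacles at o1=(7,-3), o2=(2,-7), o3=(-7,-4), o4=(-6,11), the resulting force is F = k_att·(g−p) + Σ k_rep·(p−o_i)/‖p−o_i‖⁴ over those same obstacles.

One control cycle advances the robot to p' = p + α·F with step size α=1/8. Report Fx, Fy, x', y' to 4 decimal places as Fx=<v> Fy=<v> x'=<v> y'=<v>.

F_att = 3/4·(g−p) = 3/4·(-5,9) = (-3.7500,6.7500)
o1: d²=50 ≤ ρ²=64; F_rep = 36·(-7,1)/50² = (-0.1008,0.0144)
o2: d²=29 ≤ ρ²=64; F_rep = 36·(-2,5)/29² = (-0.0856,0.2140)
o3: d²=53 ≤ ρ²=64; F_rep = 36·(7,2)/53² = (0.0897,0.0256)
o4: d²=205 > ρ²=64 → inactive
F = F_att + ΣF_rep = (-3.8467,7.0041)
p' = p + 1/8·F = (-0.4808,-1.1245)

Fx=-3.8467 Fy=7.0041 x'=-0.4808 y'=-1.1245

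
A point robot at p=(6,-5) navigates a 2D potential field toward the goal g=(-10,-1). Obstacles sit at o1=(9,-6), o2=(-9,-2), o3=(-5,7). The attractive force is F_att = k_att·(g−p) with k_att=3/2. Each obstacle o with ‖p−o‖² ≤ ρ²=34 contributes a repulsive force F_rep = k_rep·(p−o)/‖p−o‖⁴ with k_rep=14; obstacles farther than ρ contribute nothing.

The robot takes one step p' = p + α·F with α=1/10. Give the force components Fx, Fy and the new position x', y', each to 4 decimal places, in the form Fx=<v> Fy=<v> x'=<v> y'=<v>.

F_att = 3/2·(g−p) = 3/2·(-16,4) = (-24.0000,6.0000)
o1: d²=10 ≤ ρ²=34; F_rep = 14·(-3,1)/10² = (-0.4200,0.1400)
o2: d²=234 > ρ²=34 → inactive
o3: d²=265 > ρ²=34 → inactive
F = F_att + ΣF_rep = (-24.4200,6.1400)
p' = p + 1/10·F = (3.5580,-4.3860)

Fx=-24.4200 Fy=6.1400 x'=3.5580 y'=-4.3860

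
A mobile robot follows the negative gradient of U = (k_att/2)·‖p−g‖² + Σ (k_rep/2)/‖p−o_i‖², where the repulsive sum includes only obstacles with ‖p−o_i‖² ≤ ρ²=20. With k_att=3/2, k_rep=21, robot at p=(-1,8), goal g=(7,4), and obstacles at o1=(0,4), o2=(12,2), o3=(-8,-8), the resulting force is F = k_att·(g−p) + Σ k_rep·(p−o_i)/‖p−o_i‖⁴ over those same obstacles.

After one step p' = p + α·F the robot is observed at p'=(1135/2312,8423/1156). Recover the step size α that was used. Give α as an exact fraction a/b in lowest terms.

α = 1/8

F_att = 3/2·(g−p) = 3/2·(8,-4) = (12.0000,-6.0000)
o1: d²=17 ≤ ρ²=20; F_rep = 21·(-1,4)/17² = (-0.0727,0.2907)
o2: d²=205 > ρ²=20 → inactive
o3: d²=305 > ρ²=20 → inactive
F = F_att + ΣF_rep = (11.9273,-5.7093)
Δp = p'−p = (1.4909,-0.7137); α = Δx/Fx = (3447/2312) / (3447/289) = 1/8
check: Δy/Fy = (-825/1156) / (-1650/289) = 1/8 ✓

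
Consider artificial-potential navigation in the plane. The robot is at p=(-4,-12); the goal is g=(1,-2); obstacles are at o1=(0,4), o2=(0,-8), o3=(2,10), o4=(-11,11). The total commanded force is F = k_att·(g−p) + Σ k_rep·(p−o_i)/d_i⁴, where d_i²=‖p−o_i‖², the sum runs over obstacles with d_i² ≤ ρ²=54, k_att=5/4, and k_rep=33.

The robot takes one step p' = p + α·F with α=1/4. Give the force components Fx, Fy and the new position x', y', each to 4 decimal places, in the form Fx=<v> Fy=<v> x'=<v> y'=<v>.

F_att = 5/4·(g−p) = 5/4·(5,10) = (6.2500,12.5000)
o1: d²=272 > ρ²=54 → inactive
o2: d²=32 ≤ ρ²=54; F_rep = 33·(-4,-4)/32² = (-0.1289,-0.1289)
o3: d²=520 > ρ²=54 → inactive
o4: d²=578 > ρ²=54 → inactive
F = F_att + ΣF_rep = (6.1211,12.3711)
p' = p + 1/4·F = (-2.4697,-8.9072)

Fx=6.1211 Fy=12.3711 x'=-2.4697 y'=-8.9072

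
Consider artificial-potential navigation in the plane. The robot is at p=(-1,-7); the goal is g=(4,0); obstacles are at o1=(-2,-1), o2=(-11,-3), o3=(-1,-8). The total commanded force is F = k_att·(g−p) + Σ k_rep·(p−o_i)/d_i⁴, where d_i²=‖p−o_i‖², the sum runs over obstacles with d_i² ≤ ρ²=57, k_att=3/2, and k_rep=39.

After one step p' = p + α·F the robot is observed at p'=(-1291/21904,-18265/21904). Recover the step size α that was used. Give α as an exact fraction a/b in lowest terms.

F_att = 3/2·(g−p) = 3/2·(5,7) = (7.5000,10.5000)
o1: d²=37 ≤ ρ²=57; F_rep = 39·(1,-6)/37² = (0.0285,-0.1709)
o2: d²=116 > ρ²=57 → inactive
o3: d²=1 ≤ ρ²=57; F_rep = 39·(0,1)/1² = (0.0000,39.0000)
F = F_att + ΣF_rep = (7.5285,49.3291)
Δp = p'−p = (0.9411,6.1661); α = Δx/Fx = (20613/21904) / (20613/2738) = 1/8
check: Δy/Fy = (135063/21904) / (135063/2738) = 1/8 ✓

α = 1/8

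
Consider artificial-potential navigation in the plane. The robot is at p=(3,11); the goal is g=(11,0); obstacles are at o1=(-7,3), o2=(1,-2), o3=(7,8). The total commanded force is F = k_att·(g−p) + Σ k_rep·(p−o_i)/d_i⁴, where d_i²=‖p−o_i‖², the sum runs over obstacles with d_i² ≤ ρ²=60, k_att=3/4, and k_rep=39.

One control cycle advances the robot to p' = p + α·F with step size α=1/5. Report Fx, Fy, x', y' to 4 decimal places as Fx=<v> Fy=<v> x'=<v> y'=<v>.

Fx=5.7504 Fy=-8.0628 x'=4.1501 y'=9.3874

F_att = 3/4·(g−p) = 3/4·(8,-11) = (6.0000,-8.2500)
o1: d²=164 > ρ²=60 → inactive
o2: d²=173 > ρ²=60 → inactive
o3: d²=25 ≤ ρ²=60; F_rep = 39·(-4,3)/25² = (-0.2496,0.1872)
F = F_att + ΣF_rep = (5.7504,-8.0628)
p' = p + 1/5·F = (4.1501,9.3874)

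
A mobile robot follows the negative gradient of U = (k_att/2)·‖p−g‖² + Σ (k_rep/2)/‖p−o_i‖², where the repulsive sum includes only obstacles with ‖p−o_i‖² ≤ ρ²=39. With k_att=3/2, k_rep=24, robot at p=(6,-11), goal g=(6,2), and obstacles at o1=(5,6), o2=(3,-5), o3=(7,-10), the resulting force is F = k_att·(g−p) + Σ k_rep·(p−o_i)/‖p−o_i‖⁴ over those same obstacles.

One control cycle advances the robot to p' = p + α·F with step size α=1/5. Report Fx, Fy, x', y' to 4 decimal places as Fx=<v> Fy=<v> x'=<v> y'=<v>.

F_att = 3/2·(g−p) = 3/2·(0,13) = (0.0000,19.5000)
o1: d²=290 > ρ²=39 → inactive
o2: d²=45 > ρ²=39 → inactive
o3: d²=2 ≤ ρ²=39; F_rep = 24·(-1,-1)/2² = (-6.0000,-6.0000)
F = F_att + ΣF_rep = (-6.0000,13.5000)
p' = p + 1/5·F = (4.8000,-8.3000)

Fx=-6.0000 Fy=13.5000 x'=4.8000 y'=-8.3000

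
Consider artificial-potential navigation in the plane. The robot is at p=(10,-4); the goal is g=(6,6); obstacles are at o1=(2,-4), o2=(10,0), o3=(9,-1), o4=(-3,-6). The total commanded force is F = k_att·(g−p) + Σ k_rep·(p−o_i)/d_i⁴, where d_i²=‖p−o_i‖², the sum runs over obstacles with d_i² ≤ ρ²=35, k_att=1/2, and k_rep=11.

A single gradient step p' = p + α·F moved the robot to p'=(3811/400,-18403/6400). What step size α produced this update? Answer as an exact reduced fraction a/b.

α = 1/4

F_att = 1/2·(g−p) = 1/2·(-4,10) = (-2.0000,5.0000)
o1: d²=64 > ρ²=35 → inactive
o2: d²=16 ≤ ρ²=35; F_rep = 11·(0,-4)/16² = (0.0000,-0.1719)
o3: d²=10 ≤ ρ²=35; F_rep = 11·(1,-3)/10² = (0.1100,-0.3300)
o4: d²=173 > ρ²=35 → inactive
F = F_att + ΣF_rep = (-1.8900,4.4981)
Δp = p'−p = (-0.4725,1.1245); α = Δx/Fx = (-189/400) / (-189/100) = 1/4
check: Δy/Fy = (7197/6400) / (7197/1600) = 1/4 ✓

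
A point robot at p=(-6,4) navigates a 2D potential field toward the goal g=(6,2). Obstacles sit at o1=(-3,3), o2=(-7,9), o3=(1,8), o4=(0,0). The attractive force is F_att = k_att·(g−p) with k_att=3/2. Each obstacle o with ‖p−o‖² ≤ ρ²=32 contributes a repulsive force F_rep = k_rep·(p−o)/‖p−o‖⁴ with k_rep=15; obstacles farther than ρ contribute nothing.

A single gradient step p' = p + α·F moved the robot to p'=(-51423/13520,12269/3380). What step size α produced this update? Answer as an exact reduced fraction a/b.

α = 1/8

F_att = 3/2·(g−p) = 3/2·(12,-2) = (18.0000,-3.0000)
o1: d²=10 ≤ ρ²=32; F_rep = 15·(-3,1)/10² = (-0.4500,0.1500)
o2: d²=26 ≤ ρ²=32; F_rep = 15·(1,-5)/26² = (0.0222,-0.1109)
o3: d²=65 > ρ²=32 → inactive
o4: d²=52 > ρ²=32 → inactive
F = F_att + ΣF_rep = (17.5722,-2.9609)
Δp = p'−p = (2.1965,-0.3701); α = Δx/Fx = (29697/13520) / (29697/1690) = 1/8
check: Δy/Fy = (-1251/3380) / (-2502/845) = 1/8 ✓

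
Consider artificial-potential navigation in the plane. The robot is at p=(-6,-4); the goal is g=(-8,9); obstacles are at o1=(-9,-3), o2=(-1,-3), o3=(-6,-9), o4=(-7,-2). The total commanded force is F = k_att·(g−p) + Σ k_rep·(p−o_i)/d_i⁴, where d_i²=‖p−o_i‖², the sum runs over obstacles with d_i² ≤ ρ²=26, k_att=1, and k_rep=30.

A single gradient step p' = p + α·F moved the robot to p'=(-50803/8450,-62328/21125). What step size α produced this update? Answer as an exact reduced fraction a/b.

α = 1/10

F_att = 1·(g−p) = 1·(-2,13) = (-2.0000,13.0000)
o1: d²=10 ≤ ρ²=26; F_rep = 30·(3,-1)/10² = (0.9000,-0.3000)
o2: d²=26 ≤ ρ²=26; F_rep = 30·(-5,-1)/26² = (-0.2219,-0.0444)
o3: d²=25 ≤ ρ²=26; F_rep = 30·(0,5)/25² = (0.0000,0.2400)
o4: d²=5 ≤ ρ²=26; F_rep = 30·(1,-2)/5² = (1.2000,-2.4000)
F = F_att + ΣF_rep = (-0.1219,10.4956)
Δp = p'−p = (-0.0122,1.0496); α = Δx/Fx = (-103/8450) / (-103/845) = 1/10
check: Δy/Fy = (22172/21125) / (44344/4225) = 1/10 ✓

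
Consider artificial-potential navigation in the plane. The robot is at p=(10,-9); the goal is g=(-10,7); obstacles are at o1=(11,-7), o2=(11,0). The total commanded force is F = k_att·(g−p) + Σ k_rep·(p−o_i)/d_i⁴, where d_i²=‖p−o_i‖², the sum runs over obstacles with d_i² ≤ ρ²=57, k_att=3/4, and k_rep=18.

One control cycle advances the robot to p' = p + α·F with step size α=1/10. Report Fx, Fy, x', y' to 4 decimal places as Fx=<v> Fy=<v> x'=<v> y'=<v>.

F_att = 3/4·(g−p) = 3/4·(-20,16) = (-15.0000,12.0000)
o1: d²=5 ≤ ρ²=57; F_rep = 18·(-1,-2)/5² = (-0.7200,-1.4400)
o2: d²=82 > ρ²=57 → inactive
F = F_att + ΣF_rep = (-15.7200,10.5600)
p' = p + 1/10·F = (8.4280,-7.9440)

Fx=-15.7200 Fy=10.5600 x'=8.4280 y'=-7.9440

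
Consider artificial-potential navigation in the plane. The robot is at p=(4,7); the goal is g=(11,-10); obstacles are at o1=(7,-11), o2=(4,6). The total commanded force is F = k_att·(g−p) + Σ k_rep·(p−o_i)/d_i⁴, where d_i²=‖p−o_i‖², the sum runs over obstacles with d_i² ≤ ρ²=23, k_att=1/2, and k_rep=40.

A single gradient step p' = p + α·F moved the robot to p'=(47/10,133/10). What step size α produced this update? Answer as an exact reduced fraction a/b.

F_att = 1/2·(g−p) = 1/2·(7,-17) = (3.5000,-8.5000)
o1: d²=333 > ρ²=23 → inactive
o2: d²=1 ≤ ρ²=23; F_rep = 40·(0,1)/1² = (0.0000,40.0000)
F = F_att + ΣF_rep = (3.5000,31.5000)
Δp = p'−p = (0.7000,6.3000); α = Δx/Fx = (7/10) / (7/2) = 1/5
check: Δy/Fy = (63/10) / (63/2) = 1/5 ✓

α = 1/5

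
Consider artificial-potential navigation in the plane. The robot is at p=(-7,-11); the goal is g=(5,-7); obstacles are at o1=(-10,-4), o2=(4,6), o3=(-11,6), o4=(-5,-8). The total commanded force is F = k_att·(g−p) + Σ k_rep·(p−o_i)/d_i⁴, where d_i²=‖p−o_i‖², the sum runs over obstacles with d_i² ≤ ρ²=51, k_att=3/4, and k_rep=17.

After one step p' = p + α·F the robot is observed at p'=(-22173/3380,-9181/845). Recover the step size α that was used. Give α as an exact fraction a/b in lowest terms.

F_att = 3/4·(g−p) = 3/4·(12,4) = (9.0000,3.0000)
o1: d²=58 > ρ²=51 → inactive
o2: d²=410 > ρ²=51 → inactive
o3: d²=305 > ρ²=51 → inactive
o4: d²=13 ≤ ρ²=51; F_rep = 17·(-2,-3)/13² = (-0.2012,-0.3018)
F = F_att + ΣF_rep = (8.7988,2.6982)
Δp = p'−p = (0.4399,0.1349); α = Δx/Fx = (1487/3380) / (1487/169) = 1/20
check: Δy/Fy = (114/845) / (456/169) = 1/20 ✓

α = 1/20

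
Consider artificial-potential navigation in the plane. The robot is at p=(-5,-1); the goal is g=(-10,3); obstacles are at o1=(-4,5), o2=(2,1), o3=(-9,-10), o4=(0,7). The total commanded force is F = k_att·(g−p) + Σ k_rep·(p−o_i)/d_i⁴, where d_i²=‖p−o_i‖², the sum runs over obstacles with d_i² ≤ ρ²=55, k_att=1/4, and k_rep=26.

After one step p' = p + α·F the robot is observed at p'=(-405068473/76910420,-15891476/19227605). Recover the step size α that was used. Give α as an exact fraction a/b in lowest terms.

F_att = 1/4·(g−p) = 1/4·(-5,4) = (-1.2500,1.0000)
o1: d²=37 ≤ ρ²=55; F_rep = 26·(-1,-6)/37² = (-0.0190,-0.1140)
o2: d²=53 ≤ ρ²=55; F_rep = 26·(-7,-2)/53² = (-0.0648,-0.0185)
o3: d²=97 > ρ²=55 → inactive
o4: d²=89 > ρ²=55 → inactive
F = F_att + ΣF_rep = (-1.3338,0.8675)
Δp = p'−p = (-0.2668,0.1735); α = Δx/Fx = (-20516373/76910420) / (-20516373/15382084) = 1/5
check: Δy/Fy = (3336129/19227605) / (3336129/3845521) = 1/5 ✓

α = 1/5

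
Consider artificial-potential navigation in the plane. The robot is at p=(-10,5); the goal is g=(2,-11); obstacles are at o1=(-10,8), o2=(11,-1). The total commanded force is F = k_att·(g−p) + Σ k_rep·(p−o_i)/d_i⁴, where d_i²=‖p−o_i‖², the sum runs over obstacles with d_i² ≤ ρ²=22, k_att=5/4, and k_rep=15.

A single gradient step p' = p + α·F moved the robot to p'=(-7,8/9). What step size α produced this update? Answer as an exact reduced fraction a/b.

F_att = 5/4·(g−p) = 5/4·(12,-16) = (15.0000,-20.0000)
o1: d²=9 ≤ ρ²=22; F_rep = 15·(0,-3)/9² = (0.0000,-0.5556)
o2: d²=477 > ρ²=22 → inactive
F = F_att + ΣF_rep = (15.0000,-20.5556)
Δp = p'−p = (3.0000,-4.1111); α = Δx/Fx = (3) / (15) = 1/5
check: Δy/Fy = (-37/9) / (-185/9) = 1/5 ✓

α = 1/5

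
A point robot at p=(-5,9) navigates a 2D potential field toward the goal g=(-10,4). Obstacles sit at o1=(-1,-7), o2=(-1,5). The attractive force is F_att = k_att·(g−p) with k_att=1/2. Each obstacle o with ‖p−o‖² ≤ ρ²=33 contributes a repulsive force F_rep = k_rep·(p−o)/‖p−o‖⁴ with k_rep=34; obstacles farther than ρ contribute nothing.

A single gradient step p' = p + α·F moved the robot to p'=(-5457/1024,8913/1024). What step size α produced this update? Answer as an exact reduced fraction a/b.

F_att = 1/2·(g−p) = 1/2·(-5,-5) = (-2.5000,-2.5000)
o1: d²=272 > ρ²=33 → inactive
o2: d²=32 ≤ ρ²=33; F_rep = 34·(-4,4)/32² = (-0.1328,0.1328)
F = F_att + ΣF_rep = (-2.6328,-2.3672)
Δp = p'−p = (-0.3291,-0.2959); α = Δx/Fx = (-337/1024) / (-337/128) = 1/8
check: Δy/Fy = (-303/1024) / (-303/128) = 1/8 ✓

α = 1/8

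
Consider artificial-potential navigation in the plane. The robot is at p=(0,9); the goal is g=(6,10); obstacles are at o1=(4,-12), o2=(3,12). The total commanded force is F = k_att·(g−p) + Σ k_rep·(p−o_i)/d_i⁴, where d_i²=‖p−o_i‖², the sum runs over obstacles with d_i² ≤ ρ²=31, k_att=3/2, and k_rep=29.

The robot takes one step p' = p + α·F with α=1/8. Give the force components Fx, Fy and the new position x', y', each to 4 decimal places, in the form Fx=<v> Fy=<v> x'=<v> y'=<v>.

F_att = 3/2·(g−p) = 3/2·(6,1) = (9.0000,1.5000)
o1: d²=457 > ρ²=31 → inactive
o2: d²=18 ≤ ρ²=31; F_rep = 29·(-3,-3)/18² = (-0.2685,-0.2685)
F = F_att + ΣF_rep = (8.7315,1.2315)
p' = p + 1/8·F = (1.0914,9.1539)

Fx=8.7315 Fy=1.2315 x'=1.0914 y'=9.1539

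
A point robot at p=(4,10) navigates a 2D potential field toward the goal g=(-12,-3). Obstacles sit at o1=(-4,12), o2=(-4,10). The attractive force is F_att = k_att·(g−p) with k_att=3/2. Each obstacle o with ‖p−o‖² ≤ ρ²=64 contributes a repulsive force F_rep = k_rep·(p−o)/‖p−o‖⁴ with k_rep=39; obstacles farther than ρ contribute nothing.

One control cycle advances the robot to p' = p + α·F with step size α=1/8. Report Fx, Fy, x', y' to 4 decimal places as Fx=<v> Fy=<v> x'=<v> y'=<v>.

Fx=-23.9238 Fy=-19.5000 x'=1.0095 y'=7.5625

F_att = 3/2·(g−p) = 3/2·(-16,-13) = (-24.0000,-19.5000)
o1: d²=68 > ρ²=64 → inactive
o2: d²=64 ≤ ρ²=64; F_rep = 39·(8,0)/64² = (0.0762,0.0000)
F = F_att + ΣF_rep = (-23.9238,-19.5000)
p' = p + 1/8·F = (1.0095,7.5625)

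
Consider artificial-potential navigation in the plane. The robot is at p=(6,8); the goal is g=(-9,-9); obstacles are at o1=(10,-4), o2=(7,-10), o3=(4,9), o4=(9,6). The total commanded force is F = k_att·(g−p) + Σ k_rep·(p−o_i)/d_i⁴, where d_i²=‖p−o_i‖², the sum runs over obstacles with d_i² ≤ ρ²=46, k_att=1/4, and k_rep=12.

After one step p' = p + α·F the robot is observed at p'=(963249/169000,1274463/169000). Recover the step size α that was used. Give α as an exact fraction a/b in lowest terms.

F_att = 1/4·(g−p) = 1/4·(-15,-17) = (-3.7500,-4.2500)
o1: d²=160 > ρ²=46 → inactive
o2: d²=325 > ρ²=46 → inactive
o3: d²=5 ≤ ρ²=46; F_rep = 12·(2,-1)/5² = (0.9600,-0.4800)
o4: d²=13 ≤ ρ²=46; F_rep = 12·(-3,2)/13² = (-0.2130,0.1420)
F = F_att + ΣF_rep = (-3.0030,-4.5880)
Δp = p'−p = (-0.3003,-0.4588); α = Δx/Fx = (-50751/169000) / (-50751/16900) = 1/10
check: Δy/Fy = (-77537/169000) / (-77537/16900) = 1/10 ✓

α = 1/10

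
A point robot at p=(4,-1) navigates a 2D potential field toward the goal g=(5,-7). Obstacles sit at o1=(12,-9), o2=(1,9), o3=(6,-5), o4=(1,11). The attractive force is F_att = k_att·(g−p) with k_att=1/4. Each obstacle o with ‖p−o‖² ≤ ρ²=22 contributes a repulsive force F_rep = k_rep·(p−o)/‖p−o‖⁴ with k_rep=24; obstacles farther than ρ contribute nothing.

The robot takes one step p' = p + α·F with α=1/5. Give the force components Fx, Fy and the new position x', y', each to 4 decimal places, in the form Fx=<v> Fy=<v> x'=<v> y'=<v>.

Fx=0.1300 Fy=-1.2600 x'=4.0260 y'=-1.2520

F_att = 1/4·(g−p) = 1/4·(1,-6) = (0.2500,-1.5000)
o1: d²=128 > ρ²=22 → inactive
o2: d²=109 > ρ²=22 → inactive
o3: d²=20 ≤ ρ²=22; F_rep = 24·(-2,4)/20² = (-0.1200,0.2400)
o4: d²=153 > ρ²=22 → inactive
F = F_att + ΣF_rep = (0.1300,-1.2600)
p' = p + 1/5·F = (4.0260,-1.2520)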